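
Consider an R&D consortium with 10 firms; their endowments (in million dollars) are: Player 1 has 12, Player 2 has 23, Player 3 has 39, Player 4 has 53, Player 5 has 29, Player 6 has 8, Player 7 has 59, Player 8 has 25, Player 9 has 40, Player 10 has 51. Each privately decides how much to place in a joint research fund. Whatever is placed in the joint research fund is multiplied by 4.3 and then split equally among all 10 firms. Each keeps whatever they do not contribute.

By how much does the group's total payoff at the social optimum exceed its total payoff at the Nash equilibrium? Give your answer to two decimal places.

The private return per contributed unit is 4.3/10 = 0.4300 < 1 for every player regardless of endowment, so the Nash equilibrium is zero contribution and the group total is Σ E_j = 12 + 23 + 39 + 53 + 29 + 8 + 59 + 25 + 40 + 51 = 339.
Each contributed unit returns 4.300 to the group, so the social optimum is full contribution by everyone: group total = 4.300 × 339 = 1457.70.
Efficiency loss = (4.300 − 1) × 339 = 1118.70.

1118.70 million dollars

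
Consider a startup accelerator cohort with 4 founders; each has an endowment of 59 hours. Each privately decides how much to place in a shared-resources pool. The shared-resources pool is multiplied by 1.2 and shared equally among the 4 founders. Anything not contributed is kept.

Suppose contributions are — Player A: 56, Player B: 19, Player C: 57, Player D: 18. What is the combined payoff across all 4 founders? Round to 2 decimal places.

Total contributed: 56 + 19 + 57 + 18 = 150; total kept: 4 × 59 − 150 = 86.
The shared-resources pool pays out 1.2 × 150 = 180.00 in aggregate.
Group total = 86 + 180.00 = 266.00.

266.00 hours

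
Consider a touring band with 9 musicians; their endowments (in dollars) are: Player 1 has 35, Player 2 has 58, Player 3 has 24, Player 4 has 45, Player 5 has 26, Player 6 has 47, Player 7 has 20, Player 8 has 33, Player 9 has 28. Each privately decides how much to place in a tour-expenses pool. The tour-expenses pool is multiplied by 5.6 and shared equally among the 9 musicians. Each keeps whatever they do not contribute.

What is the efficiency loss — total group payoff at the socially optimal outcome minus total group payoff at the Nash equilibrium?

The private return per contributed unit is 5.6/9 = 0.6222 < 1 for every player regardless of endowment, so the Nash equilibrium is zero contribution and the group total is Σ E_j = 35 + 58 + 24 + 45 + 26 + 47 + 20 + 33 + 28 = 316.
Each contributed unit returns 5.600 to the group, so the social optimum is full contribution by everyone: group total = 5.600 × 316 = 1769.60.
Efficiency loss = (5.600 − 1) × 316 = 1453.60.

1453.60 dollars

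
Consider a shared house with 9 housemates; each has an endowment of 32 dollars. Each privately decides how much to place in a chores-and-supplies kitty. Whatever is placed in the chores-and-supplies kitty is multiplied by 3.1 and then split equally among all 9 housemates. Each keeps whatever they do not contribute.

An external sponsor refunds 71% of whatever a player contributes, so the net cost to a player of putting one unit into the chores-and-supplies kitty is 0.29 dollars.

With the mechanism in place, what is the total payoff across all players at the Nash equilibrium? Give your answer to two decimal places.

1097.28 dollars

Under the mechanism each unit contributed yields (3.1/9) / 0.29 = 1.1877 back to its contributor per unit of net cost, which exceeds 1, making full contribution the dominant choice for everyone.
At the Nash equilibrium everyone contributes 32. Group total payoff = 9 × (32 × 0.71 + 3.1 × 32) = 1097.28.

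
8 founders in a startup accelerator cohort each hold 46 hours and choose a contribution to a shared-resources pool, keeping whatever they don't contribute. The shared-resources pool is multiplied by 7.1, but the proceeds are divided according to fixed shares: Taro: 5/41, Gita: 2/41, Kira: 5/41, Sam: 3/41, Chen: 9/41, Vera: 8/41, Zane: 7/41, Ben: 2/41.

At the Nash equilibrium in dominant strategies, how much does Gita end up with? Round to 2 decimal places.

93.80 hours

Each unit j contributes comes back to j as 7.1 × (j's share), so j prefers to contribute only if that share exceeds 1/7.1 = 0.1408; otherwise keeping the unit dominates.
Chen, Vera and Zane clear that bar, contributing 46 each; the remaining 5 contribute 0. Total contributed: 138.
Gita keeps 46 and receives 7.1 × 138 × 2/41 = 47.80 from the shared-resources pool, for a payoff of 93.80.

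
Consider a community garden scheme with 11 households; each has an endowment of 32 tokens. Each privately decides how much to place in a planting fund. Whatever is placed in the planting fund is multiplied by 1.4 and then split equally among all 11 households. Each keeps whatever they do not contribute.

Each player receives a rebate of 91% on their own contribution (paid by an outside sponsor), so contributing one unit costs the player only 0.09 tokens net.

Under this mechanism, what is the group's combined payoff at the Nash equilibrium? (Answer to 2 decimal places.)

813.12 tokens

Under the mechanism each unit contributed yields (1.4/11) / 0.09 = 1.4141 back to its contributor per unit of net cost, which exceeds 1, making full contribution the dominant choice for everyone.
So the Nash equilibrium is full contribution by all 11; the group earns 11 × (32 × 0.91 + 1.4 × 32) = 813.12.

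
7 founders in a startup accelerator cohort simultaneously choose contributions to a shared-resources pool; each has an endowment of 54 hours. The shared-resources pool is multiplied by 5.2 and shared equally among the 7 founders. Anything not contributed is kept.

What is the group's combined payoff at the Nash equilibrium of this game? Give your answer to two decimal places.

Each contributed unit returns 5.2/7 = 0.7429 to its contributor — below 1 — so contributing 0 is dominant for every player. At the Nash equilibrium everyone keeps their 54, and the group total is 7 × 54 = 378.

378.00 hours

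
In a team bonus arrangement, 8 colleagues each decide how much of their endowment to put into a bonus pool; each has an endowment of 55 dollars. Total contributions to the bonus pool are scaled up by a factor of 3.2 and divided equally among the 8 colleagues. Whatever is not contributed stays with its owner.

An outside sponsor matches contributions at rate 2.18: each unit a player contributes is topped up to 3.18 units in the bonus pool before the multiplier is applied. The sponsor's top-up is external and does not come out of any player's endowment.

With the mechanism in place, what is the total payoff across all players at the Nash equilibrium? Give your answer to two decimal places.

4477.44 dollars

The effective private return per unit is now 3.2 × 3.18 / 8 = 1.2720 > 1, so every player's dominant strategy flips to full contribution.
At the Nash equilibrium everyone contributes 55. Group total payoff = 3.2 × 3.18 × 440 = 4477.44.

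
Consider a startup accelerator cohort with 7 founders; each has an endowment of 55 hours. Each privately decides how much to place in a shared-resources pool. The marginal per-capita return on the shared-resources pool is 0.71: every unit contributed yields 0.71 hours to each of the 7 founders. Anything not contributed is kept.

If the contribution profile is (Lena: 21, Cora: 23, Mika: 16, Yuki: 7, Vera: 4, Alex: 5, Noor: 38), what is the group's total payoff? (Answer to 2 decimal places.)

Total contributed: 21 + 23 + 16 + 7 + 4 + 5 + 38 = 114; total kept: 7 × 55 − 114 = 271.
The shared-resources pool pays out 0.71 × 7 × 114 = 566.58 in aggregate.
Group total = 271 + 566.58 = 837.58.

837.58 hours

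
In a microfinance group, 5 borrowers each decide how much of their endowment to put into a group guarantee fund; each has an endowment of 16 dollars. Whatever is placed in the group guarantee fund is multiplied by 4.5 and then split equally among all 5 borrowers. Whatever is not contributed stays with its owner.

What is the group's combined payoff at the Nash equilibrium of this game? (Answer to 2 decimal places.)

Each contributed unit returns 4.5/5 = 0.9000 to its contributor — below 1 — so contributing 0 is dominant for every player. At the Nash equilibrium everyone keeps their 16, and the group total is 5 × 16 = 80.

80.00 dollars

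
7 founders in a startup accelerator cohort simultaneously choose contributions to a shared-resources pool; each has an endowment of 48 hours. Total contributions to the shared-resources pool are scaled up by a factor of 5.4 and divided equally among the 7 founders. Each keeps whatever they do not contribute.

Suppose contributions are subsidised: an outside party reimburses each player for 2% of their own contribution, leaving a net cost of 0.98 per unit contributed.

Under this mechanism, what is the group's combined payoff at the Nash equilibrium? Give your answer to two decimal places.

Even with the mechanism, each unit contributed returns only (5.4/7) / 0.98 = 0.7872 per unit of net cost, so contributing nothing is still dominant.
At the Nash equilibrium no one contributes; group total payoff = 7 × 48 = 336.

336.00 hours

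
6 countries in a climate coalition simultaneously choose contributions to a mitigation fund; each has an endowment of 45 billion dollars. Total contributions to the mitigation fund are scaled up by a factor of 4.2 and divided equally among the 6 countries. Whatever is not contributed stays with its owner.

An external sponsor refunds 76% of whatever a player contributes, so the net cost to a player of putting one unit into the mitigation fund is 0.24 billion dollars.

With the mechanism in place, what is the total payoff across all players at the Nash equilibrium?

With the mechanism, a contributed unit returns (4.2/6) / 0.24 = 2.9167 per unit of net cost to the contributor — now above 1 — so contributing fully is weakly dominant for every player.
At the Nash equilibrium everyone contributes 45. Group total payoff = 6 × (45 × 0.76 + 4.2 × 45) = 1339.20.

1339.20 billion dollars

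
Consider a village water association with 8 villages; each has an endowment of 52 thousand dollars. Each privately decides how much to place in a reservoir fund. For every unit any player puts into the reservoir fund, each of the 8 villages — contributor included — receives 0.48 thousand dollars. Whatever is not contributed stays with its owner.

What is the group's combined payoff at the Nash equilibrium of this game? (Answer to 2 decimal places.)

416.00 thousand dollars

The private return per contributed unit is 0.48 < 1, so contributing 0 is dominant for every player. At the Nash equilibrium everyone keeps their 52, and the group total is 8 × 52 = 416.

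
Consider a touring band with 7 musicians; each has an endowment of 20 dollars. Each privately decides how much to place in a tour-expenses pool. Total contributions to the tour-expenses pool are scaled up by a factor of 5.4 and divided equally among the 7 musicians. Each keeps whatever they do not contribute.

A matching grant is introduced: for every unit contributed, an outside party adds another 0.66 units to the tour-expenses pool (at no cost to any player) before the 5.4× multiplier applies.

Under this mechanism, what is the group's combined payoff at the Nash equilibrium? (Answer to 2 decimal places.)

Under the mechanism each unit contributed yields 5.4 × 1.66 / 7 = 1.2806 back to its contributor per unit of net cost, which exceeds 1, making full contribution the dominant choice for everyone.
So the Nash equilibrium is full contribution by all 7; the group earns 5.4 × 1.66 × 140 = 1254.96.

1254.96 dollars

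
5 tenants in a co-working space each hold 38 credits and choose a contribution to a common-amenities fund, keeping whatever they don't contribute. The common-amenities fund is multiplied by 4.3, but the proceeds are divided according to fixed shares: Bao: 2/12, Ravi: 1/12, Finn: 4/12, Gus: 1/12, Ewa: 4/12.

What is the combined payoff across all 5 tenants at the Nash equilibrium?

Player j's private return per contributed unit is 4.3 × (j's share). Contributing is weakly dominant for j when that share is at least 1/4.3 = 0.2326, and contributing 0 is dominant otherwise.
Finn and Ewa clear that bar, contributing 38 each; the remaining 3 contribute 0. Total contributed: 76.
The common-amenities fund pays out 4.3 × 76 = 326.80 in total (split across the unequal shares, but the aggregate is all that matters for the group sum).
The 3 free-riders keep 38 each, adding 114. Group total = 114 + 326.80 = 440.80.

440.80 credits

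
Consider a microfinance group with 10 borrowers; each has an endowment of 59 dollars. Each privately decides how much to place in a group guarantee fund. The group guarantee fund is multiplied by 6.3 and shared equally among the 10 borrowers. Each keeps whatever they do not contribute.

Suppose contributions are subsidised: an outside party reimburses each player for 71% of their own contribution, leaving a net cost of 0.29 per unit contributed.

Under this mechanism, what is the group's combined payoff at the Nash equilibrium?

With the mechanism, a contributed unit returns (6.3/10) / 0.29 = 2.1724 per unit of net cost to the contributor — now above 1 — so contributing fully is weakly dominant for every player.
At the Nash equilibrium everyone contributes 59. Group total payoff = 10 × (59 × 0.71 + 6.3 × 59) = 4135.90.

4135.90 dollars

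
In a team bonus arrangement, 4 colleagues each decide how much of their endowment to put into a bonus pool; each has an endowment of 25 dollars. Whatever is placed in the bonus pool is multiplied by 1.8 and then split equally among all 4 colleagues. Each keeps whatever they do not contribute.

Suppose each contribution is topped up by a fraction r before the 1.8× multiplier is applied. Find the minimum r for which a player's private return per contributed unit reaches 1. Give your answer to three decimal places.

1.222

With matching at rate r, one contributed unit becomes (1 + r) in the bonus pool and returns 1.8 × (1 + r) / 4 to the contributor.
Setting this equal to 1: 1 + r = 4/1.8 = 2.2222.
So the minimum matching rate is r = 2.2222 − 1 = 1.222.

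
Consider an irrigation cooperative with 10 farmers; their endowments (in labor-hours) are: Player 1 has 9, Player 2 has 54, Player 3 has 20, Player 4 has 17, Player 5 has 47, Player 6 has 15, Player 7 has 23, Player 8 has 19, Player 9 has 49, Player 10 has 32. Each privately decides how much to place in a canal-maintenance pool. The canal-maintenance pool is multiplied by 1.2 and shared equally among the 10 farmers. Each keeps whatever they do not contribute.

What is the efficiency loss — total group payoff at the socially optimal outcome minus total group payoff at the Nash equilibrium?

57.00 labor-hours

The private return per contributed unit is 1.2/10 = 0.1200 < 1 for every player regardless of endowment, so the Nash equilibrium is zero contribution and the group total is Σ E_j = 9 + 54 + 20 + 17 + 47 + 15 + 23 + 19 + 49 + 32 = 285.
Each contributed unit returns 1.200 to the group, so the social optimum is full contribution by everyone: group total = 1.200 × 285 = 342.00.
Efficiency loss = (1.200 − 1) × 285 = 57.00.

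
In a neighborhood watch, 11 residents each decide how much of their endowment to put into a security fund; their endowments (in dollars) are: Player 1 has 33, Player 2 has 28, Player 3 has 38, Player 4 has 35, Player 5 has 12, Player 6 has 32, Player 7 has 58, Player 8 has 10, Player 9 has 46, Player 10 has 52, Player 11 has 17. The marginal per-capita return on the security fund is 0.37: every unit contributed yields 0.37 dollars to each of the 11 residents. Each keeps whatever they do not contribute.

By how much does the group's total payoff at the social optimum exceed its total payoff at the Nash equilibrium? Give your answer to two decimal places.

1108.27 dollars

The private return per contributed unit is 0.37 < 1 for everyone, so the Nash equilibrium is zero contribution and the group total is Σ E_j = 33 + 28 + 38 + 35 + 12 + 32 + 58 + 10 + 46 + 52 + 17 = 361.
Each contributed unit returns 4.070 to the group, so the social optimum is full contribution by everyone: group total = 4.070 × 361 = 1469.27.
Efficiency loss = (4.070 − 1) × 361 = 1108.27.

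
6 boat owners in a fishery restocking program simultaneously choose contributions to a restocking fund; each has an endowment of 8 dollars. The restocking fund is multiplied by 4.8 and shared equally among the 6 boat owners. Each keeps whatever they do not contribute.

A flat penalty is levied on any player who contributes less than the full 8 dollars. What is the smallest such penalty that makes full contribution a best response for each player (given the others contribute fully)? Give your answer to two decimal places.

Given the others contribute fully, the best deviation is to contribute 0 (any partial contribution still incurs the fine and gives up units whose private return 0.8000 is below 1).
Deviating from 8 to 0 saves 8 dollars but forfeits the deviator's share of the drop in the restocking fund: 4.8/6 × 8 = 6.40.
So the deviation gain is 8 − 6.40 = 1.60, and the fine must be at least 1.60 dollars to wipe it out.

1.60 dollars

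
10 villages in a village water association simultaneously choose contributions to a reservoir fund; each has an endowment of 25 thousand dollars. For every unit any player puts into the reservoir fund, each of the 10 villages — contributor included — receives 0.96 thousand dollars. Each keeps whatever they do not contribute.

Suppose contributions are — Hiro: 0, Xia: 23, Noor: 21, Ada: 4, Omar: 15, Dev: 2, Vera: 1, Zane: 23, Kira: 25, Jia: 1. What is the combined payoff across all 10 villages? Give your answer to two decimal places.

Total contributed: 0 + 23 + 21 + 4 + 15 + 2 + 1 + 23 + 25 + 1 = 115; total kept: 10 × 25 − 115 = 135.
The reservoir fund pays out 0.96 × 10 × 115 = 1104.00 in aggregate.
Group total = 135 + 1104.00 = 1239.00.

1239.00 thousand dollars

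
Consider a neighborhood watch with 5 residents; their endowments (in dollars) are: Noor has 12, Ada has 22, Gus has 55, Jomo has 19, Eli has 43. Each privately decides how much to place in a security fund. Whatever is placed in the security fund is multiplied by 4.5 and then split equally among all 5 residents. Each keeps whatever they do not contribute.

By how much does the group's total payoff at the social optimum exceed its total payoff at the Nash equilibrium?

The private return per contributed unit is 4.5/5 = 0.9000 < 1 for every player regardless of endowment, so the Nash equilibrium is zero contribution and the group total is Σ E_j = 12 + 22 + 55 + 19 + 43 = 151.
Each contributed unit returns 4.500 to the group, so the social optimum is full contribution by everyone: group total = 4.500 × 151 = 679.50.
Efficiency loss = (4.500 − 1) × 151 = 528.50.

528.50 dollars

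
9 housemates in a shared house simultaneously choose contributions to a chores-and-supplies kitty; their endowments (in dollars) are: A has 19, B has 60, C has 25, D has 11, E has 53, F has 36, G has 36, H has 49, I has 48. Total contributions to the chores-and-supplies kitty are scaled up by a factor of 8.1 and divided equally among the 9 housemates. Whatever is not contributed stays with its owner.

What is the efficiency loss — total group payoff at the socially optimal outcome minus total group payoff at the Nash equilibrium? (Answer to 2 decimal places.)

2392.70 dollars

The private return per contributed unit is 8.1/9 = 0.9000 < 1 for every player regardless of endowment, so the Nash equilibrium is zero contribution and the group total is Σ E_j = 19 + 60 + 25 + 11 + 53 + 36 + 36 + 49 + 48 = 337.
Each contributed unit returns 8.100 to the group, so the social optimum is full contribution by everyone: group total = 8.100 × 337 = 2729.70.
Efficiency loss = (8.100 − 1) × 337 = 2392.70.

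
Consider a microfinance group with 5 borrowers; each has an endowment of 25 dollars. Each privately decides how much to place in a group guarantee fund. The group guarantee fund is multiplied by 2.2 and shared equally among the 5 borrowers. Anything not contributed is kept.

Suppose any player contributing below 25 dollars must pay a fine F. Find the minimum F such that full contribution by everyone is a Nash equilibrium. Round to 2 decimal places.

Given the others contribute fully, the best deviation is to contribute 0 (any partial contribution still incurs the fine and gives up units whose private return 0.4400 is below 1).
Deviating from 25 to 0 saves 25 dollars but forfeits the deviator's share of the drop in the group guarantee fund: 2.2/5 × 25 = 11.00.
So the deviation gain is 25 − 11.00 = 14.00, and the fine must be at least 14.00 dollars to wipe it out.

14.00 dollars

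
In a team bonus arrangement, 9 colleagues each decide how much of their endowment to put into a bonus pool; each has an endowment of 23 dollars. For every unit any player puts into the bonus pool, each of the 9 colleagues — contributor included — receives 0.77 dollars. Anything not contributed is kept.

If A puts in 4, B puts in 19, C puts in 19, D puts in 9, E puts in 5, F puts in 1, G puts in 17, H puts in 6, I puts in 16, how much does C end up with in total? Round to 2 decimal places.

77.92 dollars

Total contributed: 4 + 19 + 19 + 9 + 5 + 1 + 17 + 6 + 16 = 96.
Each receives 0.77 × 96 = 73.92 from the bonus pool.
C keeps 23 − 19 = 4, so C's payoff is 4 + 73.92 = 77.92.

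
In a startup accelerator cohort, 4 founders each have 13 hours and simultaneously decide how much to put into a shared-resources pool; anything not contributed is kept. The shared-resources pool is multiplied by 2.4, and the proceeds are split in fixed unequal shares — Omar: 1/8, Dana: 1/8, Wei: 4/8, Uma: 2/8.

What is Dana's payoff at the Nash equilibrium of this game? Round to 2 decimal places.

16.90 hours

A player with share s gets back 2.4·s per unit contributed, so full contribution is dominant for anyone with s > 1/2.4 = 0.4167 and zero contribution is dominant for anyone below.
Only Wei (4/8) clears that bar, contributing 13; the remaining 3 contribute 0. Total contributed: 13.
Dana keeps 13 and receives 2.4 × 13 × 1/8 = 3.90 from the shared-resources pool, for a payoff of 16.90.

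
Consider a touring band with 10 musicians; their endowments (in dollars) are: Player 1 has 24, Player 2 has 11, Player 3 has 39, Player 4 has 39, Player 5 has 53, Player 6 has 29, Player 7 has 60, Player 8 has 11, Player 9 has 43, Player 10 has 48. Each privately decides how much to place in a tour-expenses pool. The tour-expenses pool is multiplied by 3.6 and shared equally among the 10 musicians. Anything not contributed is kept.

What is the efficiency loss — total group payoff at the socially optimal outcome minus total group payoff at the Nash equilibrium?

928.20 dollars

The private return per contributed unit is 3.6/10 = 0.3600 < 1 for every player regardless of endowment, so the Nash equilibrium is zero contribution and the group total is Σ E_j = 24 + 11 + 39 + 39 + 53 + 29 + 60 + 11 + 43 + 48 = 357.
Each contributed unit returns 3.600 to the group, so the social optimum is full contribution by everyone: group total = 3.600 × 357 = 1285.20.
Efficiency loss = (3.600 − 1) × 357 = 928.20.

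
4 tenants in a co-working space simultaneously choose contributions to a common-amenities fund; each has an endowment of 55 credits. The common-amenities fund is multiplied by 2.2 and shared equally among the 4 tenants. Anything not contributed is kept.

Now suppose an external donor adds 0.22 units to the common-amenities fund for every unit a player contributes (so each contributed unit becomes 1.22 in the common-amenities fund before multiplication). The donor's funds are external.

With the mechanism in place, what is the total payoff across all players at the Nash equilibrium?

The effective private return is 2.2 × 1.22 / 4 = 0.6710, which is still under 1, so the mechanism doesn't change anyone's dominant strategy: zero contribution.
At the Nash equilibrium no one contributes; group total payoff = 4 × 55 = 220.

220.00 credits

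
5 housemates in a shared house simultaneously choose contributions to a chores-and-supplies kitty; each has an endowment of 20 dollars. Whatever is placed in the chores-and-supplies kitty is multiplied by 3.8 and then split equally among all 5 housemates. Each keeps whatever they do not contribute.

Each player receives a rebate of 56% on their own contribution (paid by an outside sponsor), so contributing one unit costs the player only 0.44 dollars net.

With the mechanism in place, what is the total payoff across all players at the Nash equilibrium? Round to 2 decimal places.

436.00 dollars

The effective private return per unit is now (3.8/5) / 0.44 = 1.7273 > 1, so every player's dominant strategy flips to full contribution.
At the Nash equilibrium everyone contributes 20. Group total payoff = 5 × (20 × 0.56 + 3.8 × 20) = 436.00.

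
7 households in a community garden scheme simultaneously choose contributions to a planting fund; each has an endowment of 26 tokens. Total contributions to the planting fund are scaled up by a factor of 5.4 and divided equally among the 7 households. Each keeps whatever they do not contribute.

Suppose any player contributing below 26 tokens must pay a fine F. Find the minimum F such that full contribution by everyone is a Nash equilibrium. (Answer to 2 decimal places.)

5.94 tokens

Given the others contribute fully, the best deviation is to contribute 0 (any partial contribution still incurs the fine and gives up units whose private return 0.7714 is below 1).
Deviating from 26 to 0 saves 26 tokens but forfeits the deviator's share of the drop in the planting fund: 5.4/7 × 26 = 20.06.
So the deviation gain is 26 − 20.06 = 5.94, and the fine must be at least 5.94 tokens to wipe it out.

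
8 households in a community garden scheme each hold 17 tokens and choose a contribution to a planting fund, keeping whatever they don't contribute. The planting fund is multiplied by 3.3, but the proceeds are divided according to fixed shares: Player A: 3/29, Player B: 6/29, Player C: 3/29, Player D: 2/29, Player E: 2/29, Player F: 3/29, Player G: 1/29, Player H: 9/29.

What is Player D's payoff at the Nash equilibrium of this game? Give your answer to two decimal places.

20.87 tokens

Player j's private return per contributed unit is 3.3 × (j's share). Contributing is weakly dominant for j when that share is at least 1/3.3 = 0.3030, and contributing 0 is dominant otherwise.
Player H alone (share 9/29) is above the threshold, contributing 17; the remaining 7 contribute 0. Total contributed: 17.
Player D keeps 17 and receives 3.3 × 17 × 2/29 = 3.87 from the planting fund, for a payoff of 20.87.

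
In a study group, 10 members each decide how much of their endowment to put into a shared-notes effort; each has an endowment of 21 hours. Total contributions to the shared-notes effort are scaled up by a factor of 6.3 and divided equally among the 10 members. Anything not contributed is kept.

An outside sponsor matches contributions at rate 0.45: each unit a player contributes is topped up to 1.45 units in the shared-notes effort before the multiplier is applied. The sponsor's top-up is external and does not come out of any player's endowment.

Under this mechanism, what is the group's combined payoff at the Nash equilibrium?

210.00 hours

The effective private return is 6.3 × 1.45 / 10 = 0.9135, which is still under 1, so the mechanism doesn't change anyone's dominant strategy: zero contribution.
Everyone keeps their endowment and the group total is 10 × 21 = 210.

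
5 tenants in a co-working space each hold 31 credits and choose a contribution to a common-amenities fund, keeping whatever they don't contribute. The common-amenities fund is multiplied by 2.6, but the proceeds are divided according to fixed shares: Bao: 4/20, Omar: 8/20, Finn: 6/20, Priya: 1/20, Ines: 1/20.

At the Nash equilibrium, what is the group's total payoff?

204.60 credits

Player j's private return per contributed unit is 2.6 × (j's share). Contributing is weakly dominant for j when that share is at least 1/2.6 = 0.3846, and contributing 0 is dominant otherwise.
Omar alone (share 8/20) is above the threshold, contributing 31; the remaining 4 contribute 0. Total contributed: 31.
The common-amenities fund pays out 2.6 × 31 = 80.60 in total (split across the unequal shares, but the aggregate is all that matters for the group sum).
The 4 free-riders keep 31 each, adding 124. Group total = 124 + 80.60 = 204.60.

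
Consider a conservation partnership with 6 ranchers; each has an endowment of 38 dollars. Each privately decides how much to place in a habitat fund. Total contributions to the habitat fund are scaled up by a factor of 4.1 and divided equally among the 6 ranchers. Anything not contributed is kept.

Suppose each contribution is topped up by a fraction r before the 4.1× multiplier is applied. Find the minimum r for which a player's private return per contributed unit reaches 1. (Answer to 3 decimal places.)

0.463

With matching at rate r, one contributed unit becomes (1 + r) in the habitat fund and returns 4.1 × (1 + r) / 6 to the contributor.
Setting this equal to 1: 1 + r = 6/4.1 = 1.4634.
So the minimum matching rate is r = 1.4634 − 1 = 0.463.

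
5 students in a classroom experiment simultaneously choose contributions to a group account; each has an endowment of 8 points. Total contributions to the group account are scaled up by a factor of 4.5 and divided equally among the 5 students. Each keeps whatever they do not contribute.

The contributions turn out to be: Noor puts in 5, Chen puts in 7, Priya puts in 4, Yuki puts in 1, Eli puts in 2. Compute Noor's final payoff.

Total contributed: 5 + 7 + 4 + 1 + 2 = 19.
Each receives 4.5 × 19 / 5 = 17.10 from the group account.
Noor keeps 8 − 5 = 3, so Noor's payoff is 3 + 17.10 = 20.10.

20.10 points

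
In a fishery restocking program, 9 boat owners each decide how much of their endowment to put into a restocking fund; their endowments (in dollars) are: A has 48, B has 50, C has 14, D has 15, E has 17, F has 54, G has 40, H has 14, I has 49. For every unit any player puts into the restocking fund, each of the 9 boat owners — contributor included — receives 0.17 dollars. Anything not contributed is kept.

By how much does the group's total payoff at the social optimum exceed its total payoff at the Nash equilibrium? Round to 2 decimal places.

The private return per contributed unit is 0.17 < 1 for everyone, so the Nash equilibrium is zero contribution and the group total is Σ E_j = 48 + 50 + 14 + 15 + 17 + 54 + 40 + 14 + 49 = 301.
Each contributed unit returns 1.530 to the group, so the social optimum is full contribution by everyone: group total = 1.530 × 301 = 460.53.
Efficiency loss = (1.530 − 1) × 301 = 159.53.

159.53 dollars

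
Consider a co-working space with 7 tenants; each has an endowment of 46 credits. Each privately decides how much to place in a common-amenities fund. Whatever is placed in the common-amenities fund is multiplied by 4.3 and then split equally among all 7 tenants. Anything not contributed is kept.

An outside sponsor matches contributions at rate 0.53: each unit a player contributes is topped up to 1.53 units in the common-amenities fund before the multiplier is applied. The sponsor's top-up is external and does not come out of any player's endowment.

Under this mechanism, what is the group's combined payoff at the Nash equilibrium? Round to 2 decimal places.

322.00 credits

The effective private return is 4.3 × 1.53 / 7 = 0.9399, which is still under 1, so the mechanism doesn't change anyone's dominant strategy: zero contribution.
At the Nash equilibrium no one contributes; group total payoff = 7 × 46 = 322.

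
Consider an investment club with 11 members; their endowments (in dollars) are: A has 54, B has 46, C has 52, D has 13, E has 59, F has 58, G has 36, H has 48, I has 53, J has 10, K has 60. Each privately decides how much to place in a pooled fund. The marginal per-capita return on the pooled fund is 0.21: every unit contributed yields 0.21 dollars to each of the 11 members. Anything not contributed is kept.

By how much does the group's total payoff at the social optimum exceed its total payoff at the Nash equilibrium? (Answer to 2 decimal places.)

640.59 dollars

The private return per contributed unit is 0.21 < 1 for everyone, so the Nash equilibrium is zero contribution and the group total is Σ E_j = 54 + 46 + 52 + 13 + 59 + 58 + 36 + 48 + 53 + 10 + 60 = 489.
Each contributed unit returns 2.310 to the group, so the social optimum is full contribution by everyone: group total = 2.310 × 489 = 1129.59.
Efficiency loss = (2.310 − 1) × 489 = 640.59.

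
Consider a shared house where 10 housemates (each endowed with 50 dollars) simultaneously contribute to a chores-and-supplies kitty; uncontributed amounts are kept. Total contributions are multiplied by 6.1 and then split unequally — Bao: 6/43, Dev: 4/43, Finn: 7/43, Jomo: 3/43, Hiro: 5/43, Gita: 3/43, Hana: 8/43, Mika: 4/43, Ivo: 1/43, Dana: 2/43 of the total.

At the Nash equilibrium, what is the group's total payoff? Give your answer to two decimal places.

755.00 dollars

A player with share s gets back 6.1·s per unit contributed, so full contribution is dominant for anyone with s > 1/6.1 = 0.1639 and zero contribution is dominant for anyone below.
Hana alone (share 8/43) is above the threshold, contributing 50; the remaining 9 contribute 0. Total contributed: 50.
The chores-and-supplies kitty pays out 6.1 × 50 = 305.00 in total (split across the unequal shares, but the aggregate is all that matters for the group sum).
The 9 free-riders keep 50 each, adding 450. Group total = 450 + 305.00 = 755.00.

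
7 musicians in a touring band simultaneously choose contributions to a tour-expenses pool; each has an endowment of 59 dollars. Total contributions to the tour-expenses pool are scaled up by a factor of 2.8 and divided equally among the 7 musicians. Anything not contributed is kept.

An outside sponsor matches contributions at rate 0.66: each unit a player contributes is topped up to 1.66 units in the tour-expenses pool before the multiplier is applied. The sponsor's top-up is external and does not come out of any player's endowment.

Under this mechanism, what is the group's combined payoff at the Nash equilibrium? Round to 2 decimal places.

Even with the mechanism, each unit contributed returns only 2.8 × 1.66 / 7 = 0.6640 per unit of net cost, so contributing nothing is still dominant.
Everyone keeps their endowment and the group total is 7 × 59 = 413.

413.00 dollars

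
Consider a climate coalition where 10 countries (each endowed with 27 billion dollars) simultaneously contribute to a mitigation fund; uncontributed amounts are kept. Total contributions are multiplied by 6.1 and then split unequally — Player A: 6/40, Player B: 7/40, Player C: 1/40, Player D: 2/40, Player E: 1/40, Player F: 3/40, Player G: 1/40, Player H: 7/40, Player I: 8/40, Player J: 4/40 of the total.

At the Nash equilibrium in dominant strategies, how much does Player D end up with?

Player j's private return per contributed unit is 6.1 × (j's share). Contributing is weakly dominant for j when that share is at least 1/6.1 = 0.1639, and contributing 0 is dominant otherwise.
The shares above 0.1639 belong to Player B, Player H and Player I, contributing 27 each; the remaining 7 contribute 0. Total contributed: 81.
Player D keeps 27 and receives 6.1 × 81 × 2/40 = 24.71 from the mitigation fund, for a payoff of 51.71.

51.71 billion dollars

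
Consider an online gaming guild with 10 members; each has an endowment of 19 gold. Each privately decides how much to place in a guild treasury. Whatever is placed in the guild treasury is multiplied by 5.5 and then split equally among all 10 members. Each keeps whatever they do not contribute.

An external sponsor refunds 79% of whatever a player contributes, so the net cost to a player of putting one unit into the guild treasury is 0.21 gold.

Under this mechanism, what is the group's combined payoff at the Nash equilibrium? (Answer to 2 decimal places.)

1195.10 gold

Under the mechanism each unit contributed yields (5.5/10) / 0.21 = 2.6190 back to its contributor per unit of net cost, which exceeds 1, making full contribution the dominant choice for everyone.
At the Nash equilibrium everyone contributes 19. Group total payoff = 10 × (19 × 0.79 + 5.5 × 19) = 1195.10.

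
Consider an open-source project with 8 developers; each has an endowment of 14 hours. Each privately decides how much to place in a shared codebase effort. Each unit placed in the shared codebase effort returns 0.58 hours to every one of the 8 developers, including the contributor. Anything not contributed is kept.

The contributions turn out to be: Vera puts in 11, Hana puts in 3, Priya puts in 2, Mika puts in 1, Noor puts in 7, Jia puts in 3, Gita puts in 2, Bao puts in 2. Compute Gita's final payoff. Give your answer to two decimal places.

29.98 hours

Total contributed: 11 + 3 + 2 + 1 + 7 + 3 + 2 + 2 = 31.
Each receives 0.58 × 31 = 17.98 from the shared codebase effort.
Gita keeps 14 − 2 = 12, so Gita's payoff is 12 + 17.98 = 29.98.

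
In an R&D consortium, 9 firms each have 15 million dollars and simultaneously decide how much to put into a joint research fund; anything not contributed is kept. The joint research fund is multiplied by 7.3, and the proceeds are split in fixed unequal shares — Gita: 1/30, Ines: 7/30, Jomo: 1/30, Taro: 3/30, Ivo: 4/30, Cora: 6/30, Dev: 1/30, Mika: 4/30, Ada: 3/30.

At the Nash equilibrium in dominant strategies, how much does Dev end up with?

For player j, contributing a unit is worthwhile iff 7.3 × (j's share) ≥ 1, i.e. iff j's share is at least 0.1370.
Ines and Cora clear that bar, contributing 15 each; the remaining 7 contribute 0. Total contributed: 30.
Dev keeps 15 and receives 7.3 × 30 × 1/30 = 7.30 from the joint research fund, for a payoff of 22.30.

22.30 million dollars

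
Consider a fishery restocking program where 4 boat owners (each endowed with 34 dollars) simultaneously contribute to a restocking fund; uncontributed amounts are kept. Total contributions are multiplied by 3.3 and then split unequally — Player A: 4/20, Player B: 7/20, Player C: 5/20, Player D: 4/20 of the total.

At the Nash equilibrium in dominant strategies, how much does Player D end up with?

Each unit j contributes comes back to j as 3.3 × (j's share), so j prefers to contribute only if that share exceeds 1/3.3 = 0.3030; otherwise keeping the unit dominates.
The only share above 0.3030 is Player B's 7/20, contributing 34; the remaining 3 contribute 0. Total contributed: 34.
Player D keeps 34 and receives 3.3 × 34 × 4/20 = 22.44 from the restocking fund, for a payoff of 56.44.

56.44 dollars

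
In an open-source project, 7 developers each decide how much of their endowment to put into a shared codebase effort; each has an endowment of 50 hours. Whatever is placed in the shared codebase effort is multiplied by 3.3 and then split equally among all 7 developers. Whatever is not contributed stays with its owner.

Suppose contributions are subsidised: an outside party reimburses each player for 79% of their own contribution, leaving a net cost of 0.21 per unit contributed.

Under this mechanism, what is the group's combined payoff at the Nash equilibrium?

The effective private return per unit is now (3.3/7) / 0.21 = 2.2449 > 1, so every player's dominant strategy flips to full contribution.
At the Nash equilibrium everyone contributes 50. Group total payoff = 7 × (50 × 0.79 + 3.3 × 50) = 1431.50.

1431.50 hours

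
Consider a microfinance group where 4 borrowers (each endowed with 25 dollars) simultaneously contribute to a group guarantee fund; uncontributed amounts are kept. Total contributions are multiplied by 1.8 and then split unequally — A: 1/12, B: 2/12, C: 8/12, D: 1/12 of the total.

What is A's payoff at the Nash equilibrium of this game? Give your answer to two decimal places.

Each unit j contributes comes back to j as 1.8 × (j's share), so j prefers to contribute only if that share exceeds 1/1.8 = 0.5556; otherwise keeping the unit dominates.
C alone (share 8/12) is above the threshold, contributing 25; the remaining 3 contribute 0. Total contributed: 25.
A keeps 25 and receives 1.8 × 25 × 1/12 = 3.75 from the group guarantee fund, for a payoff of 28.75.

28.75 dollars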